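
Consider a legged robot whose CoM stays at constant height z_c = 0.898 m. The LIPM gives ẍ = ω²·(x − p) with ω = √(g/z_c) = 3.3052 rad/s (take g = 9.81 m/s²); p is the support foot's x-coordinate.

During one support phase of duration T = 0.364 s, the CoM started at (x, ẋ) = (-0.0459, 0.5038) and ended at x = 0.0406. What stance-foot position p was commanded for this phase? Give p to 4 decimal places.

p = 0.1313

ωT = 3.3052·0.364 = 1.203093; cosh(ωT) = 1.815333, sinh(ωT) = 1.515069
x(T) = p + (x₀−p)·cosh(ωT) + (ẋ₀/ω)·sinh(ωT) ⇒ p·(1 − cosh) = x(T) − x₀·cosh − (ẋ₀/ω)·sinh
numerator   = 0.0406 − (-0.0459)·1.815333 − (0.5038/3.3052)·1.515069 = -0.107013
denominator = 1 − 1.815333 = -0.815333
p = -0.107013 / -0.815333 = 0.1313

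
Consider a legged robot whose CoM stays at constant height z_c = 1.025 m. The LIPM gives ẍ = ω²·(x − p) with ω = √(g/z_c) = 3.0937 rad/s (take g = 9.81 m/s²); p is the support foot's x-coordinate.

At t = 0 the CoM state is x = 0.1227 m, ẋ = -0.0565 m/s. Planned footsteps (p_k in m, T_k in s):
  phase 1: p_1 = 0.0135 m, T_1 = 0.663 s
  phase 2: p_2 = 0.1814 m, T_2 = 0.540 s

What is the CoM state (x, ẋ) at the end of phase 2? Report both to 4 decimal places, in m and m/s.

x = 1.6004, ẋ = 4.4781

phase 1: p=0.0135, T=0.663, ωT=2.051123, cosh=3.952610, sinh=3.824020; start (x,ẋ)=(0.122700, -0.056500) → end (x,ẋ)=(0.375287, 1.068554)
phase 2: p=0.1814, T=0.540, ωT=1.670598, cosh=2.751740, sinh=2.563605; start (x,ẋ)=(0.375287, 1.068554) → end (x,ẋ)=(1.600388, 4.478108)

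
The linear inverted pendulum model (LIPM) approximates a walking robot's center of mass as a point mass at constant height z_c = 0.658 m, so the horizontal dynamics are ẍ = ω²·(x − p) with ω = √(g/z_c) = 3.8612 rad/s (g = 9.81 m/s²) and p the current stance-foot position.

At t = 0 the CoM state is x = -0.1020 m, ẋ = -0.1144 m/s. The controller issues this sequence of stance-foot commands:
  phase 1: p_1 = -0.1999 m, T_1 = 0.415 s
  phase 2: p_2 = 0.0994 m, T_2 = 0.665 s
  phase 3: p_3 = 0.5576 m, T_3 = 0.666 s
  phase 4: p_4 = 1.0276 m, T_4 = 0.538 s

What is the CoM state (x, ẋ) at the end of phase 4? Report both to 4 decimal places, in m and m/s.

phase 1: p=-0.1999, T=0.415, ωT=1.602398, cosh=2.583168, sinh=2.381756; start (x,ẋ)=(-0.102000, -0.114400) → end (x,ẋ)=(-0.017575, 0.604816)
phase 2: p=0.0994, T=0.665, ωT=2.567698, cosh=6.556247, sinh=6.479535; start (x,ẋ)=(-0.017575, 0.604816) → end (x,ẋ)=(0.347436, 1.038762)
phase 3: p=0.5576, T=0.666, ωT=2.571559, cosh=6.581314, sinh=6.504898; start (x,ẋ)=(0.347436, 1.038762) → end (x,ẋ)=(0.924431, 1.557798)
phase 4: p=1.0276, T=0.538, ωT=2.077326, cosh=4.054178, sinh=3.928913; start (x,ẋ)=(0.924431, 1.557798) → end (x,ẋ)=(2.194452, 4.750485)

x = 2.1945, ẋ = 4.7505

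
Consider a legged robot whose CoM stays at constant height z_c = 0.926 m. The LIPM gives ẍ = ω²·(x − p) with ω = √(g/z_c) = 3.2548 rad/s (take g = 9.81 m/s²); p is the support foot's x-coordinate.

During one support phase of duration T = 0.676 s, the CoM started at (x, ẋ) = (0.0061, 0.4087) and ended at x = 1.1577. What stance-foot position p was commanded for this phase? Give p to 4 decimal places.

p = -0.1597

ωT = 3.2548·0.676 = 2.200245; cosh(ωT) = 4.569000, sinh(ωT) = 4.458224
x(T) = p + (x₀−p)·cosh(ωT) + (ẋ₀/ω)·sinh(ωT) ⇒ p·(1 − cosh) = x(T) − x₀·cosh − (ẋ₀/ω)·sinh
numerator   = 1.1577 − (0.0061)·4.569000 − (0.4087/3.2548)·4.458224 = 0.570017
denominator = 1 − 4.569000 = -3.569000
p = 0.570017 / -3.569000 = -0.1597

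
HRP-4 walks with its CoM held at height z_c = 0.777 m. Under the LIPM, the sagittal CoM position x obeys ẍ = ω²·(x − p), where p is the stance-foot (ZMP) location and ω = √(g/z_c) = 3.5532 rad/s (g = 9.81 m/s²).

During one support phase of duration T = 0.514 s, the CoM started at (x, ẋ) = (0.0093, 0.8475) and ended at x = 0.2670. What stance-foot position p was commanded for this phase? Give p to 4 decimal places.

ωT = 3.5532·0.514 = 1.826345; cosh(ωT) = 3.186072, sinh(ωT) = 3.025071
x(T) = p + (x₀−p)·cosh(ωT) + (ẋ₀/ω)·sinh(ωT) ⇒ p·(1 − cosh) = x(T) − x₀·cosh − (ẋ₀/ω)·sinh
numerator   = 0.2670 − (0.0093)·3.186072 − (0.8475/3.5532)·3.025071 = -0.484162
denominator = 1 − 3.186072 = -2.186072
p = -0.484162 / -2.186072 = 0.2215

p = 0.2215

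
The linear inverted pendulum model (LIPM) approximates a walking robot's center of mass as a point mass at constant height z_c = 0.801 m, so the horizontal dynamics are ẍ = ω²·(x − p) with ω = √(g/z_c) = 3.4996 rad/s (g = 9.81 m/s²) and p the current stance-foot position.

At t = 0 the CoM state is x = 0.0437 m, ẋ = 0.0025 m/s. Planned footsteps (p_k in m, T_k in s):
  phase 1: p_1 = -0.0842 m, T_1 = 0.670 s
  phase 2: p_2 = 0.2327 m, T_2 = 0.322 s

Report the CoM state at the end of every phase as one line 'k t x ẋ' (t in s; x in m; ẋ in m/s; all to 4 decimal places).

1 0.6700 0.5927 2.3260
2 0.9920 1.7643 5.7055

phase 1: p=-0.0842, T=0.670, ωT=2.344732, cosh=5.263175, sinh=5.167302; start (x,ẋ)=(0.043700, 0.002500) → end (x,ẋ)=(0.592651, 2.326036)
phase 2: p=0.2327, T=0.322, ωT=1.126871, cosh=1.705016, sinh=1.380970; start (x,ẋ)=(0.592651, 2.326036) → end (x,ẋ)=(1.764295, 5.705517)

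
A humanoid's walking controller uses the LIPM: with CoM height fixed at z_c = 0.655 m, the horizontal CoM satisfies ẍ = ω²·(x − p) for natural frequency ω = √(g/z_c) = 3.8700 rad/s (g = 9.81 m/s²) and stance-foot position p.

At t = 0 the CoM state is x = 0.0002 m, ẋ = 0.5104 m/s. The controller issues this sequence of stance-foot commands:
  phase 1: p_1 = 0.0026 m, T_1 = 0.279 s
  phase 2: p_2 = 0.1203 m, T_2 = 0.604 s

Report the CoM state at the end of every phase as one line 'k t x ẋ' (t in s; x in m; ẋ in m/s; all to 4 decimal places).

1 0.2790 0.1704 0.8259
2 0.8830 1.4767 5.3102

phase 1: p=0.0026, T=0.279, ωT=1.079730, cosh=1.641786, sinh=1.302099; start (x,ẋ)=(0.000200, 0.510400) → end (x,ẋ)=(0.170389, 0.825874)
phase 2: p=0.1203, T=0.604, ωT=2.337480, cosh=5.225840, sinh=5.129269; start (x,ẋ)=(0.170389, 0.825874) → end (x,ẋ)=(1.476662, 5.310158)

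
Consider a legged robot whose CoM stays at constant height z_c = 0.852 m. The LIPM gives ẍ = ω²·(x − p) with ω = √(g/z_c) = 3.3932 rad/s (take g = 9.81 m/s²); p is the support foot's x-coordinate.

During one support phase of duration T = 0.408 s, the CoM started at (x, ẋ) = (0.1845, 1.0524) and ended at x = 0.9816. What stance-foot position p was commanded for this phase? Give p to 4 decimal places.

p = -0.0088

ωT = 3.3932·0.408 = 1.384426; cosh(ωT) = 2.121500, sinh(ωT) = 1.871032
x(T) = p + (x₀−p)·cosh(ωT) + (ẋ₀/ω)·sinh(ωT) ⇒ p·(1 − cosh) = x(T) − x₀·cosh − (ẋ₀/ω)·sinh
numerator   = 0.9816 − (0.1845)·2.121500 − (1.0524/3.3932)·1.871032 = 0.009883
denominator = 1 − 2.121500 = -1.121500
p = 0.009883 / -1.121500 = -0.0088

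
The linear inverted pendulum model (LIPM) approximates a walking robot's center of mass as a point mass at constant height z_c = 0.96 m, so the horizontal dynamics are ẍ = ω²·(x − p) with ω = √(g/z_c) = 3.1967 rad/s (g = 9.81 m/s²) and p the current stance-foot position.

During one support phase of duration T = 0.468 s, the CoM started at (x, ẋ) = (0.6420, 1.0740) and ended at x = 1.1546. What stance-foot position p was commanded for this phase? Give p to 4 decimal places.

ωT = 3.1967·0.468 = 1.496056; cosh(ωT) = 2.344029, sinh(ωT) = 2.120017
x(T) = p + (x₀−p)·cosh(ωT) + (ẋ₀/ω)·sinh(ωT) ⇒ p·(1 − cosh) = x(T) − x₀·cosh − (ẋ₀/ω)·sinh
numerator   = 1.1546 − (0.6420)·2.344029 − (1.0740/3.1967)·2.120017 = -1.062532
denominator = 1 − 2.344029 = -1.344029
p = -1.062532 / -1.344029 = 0.7906

p = 0.7906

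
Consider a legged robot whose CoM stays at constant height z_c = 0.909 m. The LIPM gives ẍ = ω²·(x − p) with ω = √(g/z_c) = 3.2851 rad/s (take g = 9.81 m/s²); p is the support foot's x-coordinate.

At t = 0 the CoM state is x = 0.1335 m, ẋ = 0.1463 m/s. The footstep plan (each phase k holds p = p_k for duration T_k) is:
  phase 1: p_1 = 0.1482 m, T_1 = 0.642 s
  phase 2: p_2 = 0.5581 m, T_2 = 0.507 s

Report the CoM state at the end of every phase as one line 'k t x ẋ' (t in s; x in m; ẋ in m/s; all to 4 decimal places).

1 0.6420 0.2675 0.4156
2 1.1490 0.0849 -1.2956

phase 1: p=0.1482, T=0.642, ωT=2.109034, cosh=4.180817, sinh=4.059462; start (x,ẋ)=(0.133500, 0.146300) → end (x,ẋ)=(0.267528, 0.415618)
phase 2: p=0.5581, T=0.507, ωT=1.665546, cosh=2.738823, sinh=2.549735; start (x,ẋ)=(0.267528, 0.415618) → end (x,ẋ)=(0.084857, -1.295568)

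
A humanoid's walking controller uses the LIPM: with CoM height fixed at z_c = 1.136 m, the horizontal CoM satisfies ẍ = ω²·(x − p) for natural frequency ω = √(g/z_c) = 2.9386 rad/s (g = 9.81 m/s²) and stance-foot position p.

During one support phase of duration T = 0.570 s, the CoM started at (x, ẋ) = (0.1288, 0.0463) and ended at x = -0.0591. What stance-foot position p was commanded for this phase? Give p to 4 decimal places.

ωT = 2.9386·0.570 = 1.675002; cosh(ωT) = 2.763057, sinh(ωT) = 2.575749
x(T) = p + (x₀−p)·cosh(ωT) + (ẋ₀/ω)·sinh(ωT) ⇒ p·(1 − cosh) = x(T) − x₀·cosh − (ẋ₀/ω)·sinh
numerator   = -0.0591 − (0.1288)·2.763057 − (0.0463/2.9386)·2.575749 = -0.455565
denominator = 1 − 2.763057 = -1.763057
p = -0.455565 / -1.763057 = 0.2584

p = 0.2584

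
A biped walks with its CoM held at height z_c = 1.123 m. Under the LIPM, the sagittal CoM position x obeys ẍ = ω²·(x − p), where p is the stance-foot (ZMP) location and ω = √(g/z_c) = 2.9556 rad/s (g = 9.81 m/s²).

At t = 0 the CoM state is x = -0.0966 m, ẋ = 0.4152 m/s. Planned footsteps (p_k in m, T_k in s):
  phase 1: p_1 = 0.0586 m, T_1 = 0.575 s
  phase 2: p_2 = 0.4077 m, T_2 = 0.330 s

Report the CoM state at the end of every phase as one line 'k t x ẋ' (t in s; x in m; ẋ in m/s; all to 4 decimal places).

1 0.5750 -0.0087 -0.0392
2 0.9050 -0.2380 -1.4592

phase 1: p=0.0586, T=0.575, ωT=1.699470, cosh=2.826914, sinh=2.644133; start (x,ẋ)=(-0.096600, 0.415200) → end (x,ẋ)=(-0.008692, -0.039154)
phase 2: p=0.4077, T=0.330, ωT=0.975348, cosh=1.514576, sinh=1.137514; start (x,ẋ)=(-0.008692, -0.039154) → end (x,ẋ)=(-0.238025, -1.459225)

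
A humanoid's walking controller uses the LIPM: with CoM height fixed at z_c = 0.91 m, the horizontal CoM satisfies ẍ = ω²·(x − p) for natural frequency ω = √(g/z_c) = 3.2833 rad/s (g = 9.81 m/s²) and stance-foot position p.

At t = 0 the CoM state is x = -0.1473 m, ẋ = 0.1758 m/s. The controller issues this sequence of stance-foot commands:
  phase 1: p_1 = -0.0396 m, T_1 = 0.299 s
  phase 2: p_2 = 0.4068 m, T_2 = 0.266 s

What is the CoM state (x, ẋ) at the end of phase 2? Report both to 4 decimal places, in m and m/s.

phase 1: p=-0.0396, T=0.299, ωT=0.981707, cosh=1.521839, sinh=1.147168; start (x,ẋ)=(-0.147300, 0.175800) → end (x,ẋ)=(-0.142078, -0.138112)
phase 2: p=0.4068, T=0.266, ωT=0.873358, cosh=1.406243, sinh=0.988696; start (x,ẋ)=(-0.142078, -0.138112) → end (x,ẋ)=(-0.406646, -1.975981)

x = -0.4066, ẋ = -1.9760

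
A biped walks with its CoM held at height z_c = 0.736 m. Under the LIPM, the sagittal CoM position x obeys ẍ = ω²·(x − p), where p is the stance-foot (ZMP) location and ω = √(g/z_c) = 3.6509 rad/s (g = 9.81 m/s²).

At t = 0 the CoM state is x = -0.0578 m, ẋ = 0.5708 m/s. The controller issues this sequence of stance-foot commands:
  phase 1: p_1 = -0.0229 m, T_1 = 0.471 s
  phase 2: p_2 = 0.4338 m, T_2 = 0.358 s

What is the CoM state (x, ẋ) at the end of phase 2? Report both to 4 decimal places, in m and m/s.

phase 1: p=-0.0229, T=0.471, ωT=1.719574, cosh=2.880646, sinh=2.701503; start (x,ẋ)=(-0.057800, 0.570800) → end (x,ẋ)=(0.298932, 1.300057)
phase 2: p=0.4338, T=0.358, ωT=1.307022, cosh=1.982889, sinh=1.712265; start (x,ẋ)=(0.298932, 1.300057) → end (x,ẋ)=(0.776096, 1.734768)

x = 0.7761, ẋ = 1.7348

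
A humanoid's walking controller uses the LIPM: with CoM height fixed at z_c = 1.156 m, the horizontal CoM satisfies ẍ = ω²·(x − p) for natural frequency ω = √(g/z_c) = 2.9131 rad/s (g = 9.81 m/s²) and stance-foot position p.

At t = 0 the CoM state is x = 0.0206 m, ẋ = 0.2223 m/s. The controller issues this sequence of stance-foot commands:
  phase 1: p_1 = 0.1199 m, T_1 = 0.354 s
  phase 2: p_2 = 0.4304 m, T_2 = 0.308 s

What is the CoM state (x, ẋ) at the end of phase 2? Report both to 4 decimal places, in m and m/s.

x = -0.1055, ẋ = -1.1181

phase 1: p=0.1199, T=0.354, ωT=1.031237, cosh=1.580550, sinh=1.223984; start (x,ẋ)=(0.020600, 0.222300) → end (x,ẋ)=(0.056354, -0.002707)
phase 2: p=0.4304, T=0.308, ωT=0.897235, cosh=1.430253, sinh=1.022558; start (x,ẋ)=(0.056354, -0.002707) → end (x,ẋ)=(-0.105530, -1.118084)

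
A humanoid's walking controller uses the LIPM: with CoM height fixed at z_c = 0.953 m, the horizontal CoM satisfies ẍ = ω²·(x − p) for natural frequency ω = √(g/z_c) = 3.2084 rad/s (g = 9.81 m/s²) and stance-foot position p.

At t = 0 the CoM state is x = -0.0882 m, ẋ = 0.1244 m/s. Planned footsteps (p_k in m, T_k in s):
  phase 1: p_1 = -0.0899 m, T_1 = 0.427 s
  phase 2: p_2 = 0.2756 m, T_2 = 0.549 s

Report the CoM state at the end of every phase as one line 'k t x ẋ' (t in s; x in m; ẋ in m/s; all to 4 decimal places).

phase 1: p=-0.0899, T=0.427, ωT=1.369987, cosh=2.094705, sinh=1.840594; start (x,ẋ)=(-0.088200, 0.124400) → end (x,ẋ)=(-0.014973, 0.270620)
phase 2: p=0.2756, T=0.549, ωT=1.761412, cosh=2.996225, sinh=2.824423; start (x,ẋ)=(-0.014973, 0.270620) → end (x,ẋ)=(-0.356790, -1.822300)

1 0.4270 -0.0150 0.2706
2 0.9760 -0.3568 -1.8223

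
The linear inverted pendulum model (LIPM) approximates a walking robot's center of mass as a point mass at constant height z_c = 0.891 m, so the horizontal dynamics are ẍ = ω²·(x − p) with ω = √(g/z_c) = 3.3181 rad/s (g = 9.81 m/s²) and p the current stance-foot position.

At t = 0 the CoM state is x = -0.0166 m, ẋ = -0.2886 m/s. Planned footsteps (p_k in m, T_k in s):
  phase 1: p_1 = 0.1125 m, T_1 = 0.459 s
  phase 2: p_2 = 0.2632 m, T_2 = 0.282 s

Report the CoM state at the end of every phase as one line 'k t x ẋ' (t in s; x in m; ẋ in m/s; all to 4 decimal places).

1 0.4590 -0.3876 -1.6288
2 0.7410 -1.2232 -4.7238

phase 1: p=0.1125, T=0.459, ωT=1.523008, cosh=2.402027, sinh=2.183972; start (x,ẋ)=(-0.016600, -0.288600) → end (x,ẋ)=(-0.387558, -1.628766)
phase 2: p=0.2632, T=0.282, ωT=0.935704, cosh=1.470659, sinh=1.078349; start (x,ẋ)=(-0.387558, -1.628766) → end (x,ẋ)=(-1.223175, -4.723817)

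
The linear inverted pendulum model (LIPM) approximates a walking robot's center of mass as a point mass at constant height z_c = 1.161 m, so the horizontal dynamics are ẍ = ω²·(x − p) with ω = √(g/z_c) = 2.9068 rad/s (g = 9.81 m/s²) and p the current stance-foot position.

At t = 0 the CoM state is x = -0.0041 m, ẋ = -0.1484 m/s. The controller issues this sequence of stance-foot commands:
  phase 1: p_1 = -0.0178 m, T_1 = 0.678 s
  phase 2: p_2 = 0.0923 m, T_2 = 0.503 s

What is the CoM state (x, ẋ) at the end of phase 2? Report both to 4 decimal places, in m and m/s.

phase 1: p=-0.0178, T=0.678, ωT=1.970810, cosh=3.657917, sinh=3.518573; start (x,ẋ)=(-0.004100, -0.148400) → end (x,ẋ)=(-0.147319, -0.402714)
phase 2: p=0.0923, T=0.503, ωT=1.462120, cosh=2.273422, sinh=2.041678; start (x,ẋ)=(-0.147319, -0.402714) → end (x,ẋ)=(-0.735314, -2.337619)

x = -0.7353, ẋ = -2.3376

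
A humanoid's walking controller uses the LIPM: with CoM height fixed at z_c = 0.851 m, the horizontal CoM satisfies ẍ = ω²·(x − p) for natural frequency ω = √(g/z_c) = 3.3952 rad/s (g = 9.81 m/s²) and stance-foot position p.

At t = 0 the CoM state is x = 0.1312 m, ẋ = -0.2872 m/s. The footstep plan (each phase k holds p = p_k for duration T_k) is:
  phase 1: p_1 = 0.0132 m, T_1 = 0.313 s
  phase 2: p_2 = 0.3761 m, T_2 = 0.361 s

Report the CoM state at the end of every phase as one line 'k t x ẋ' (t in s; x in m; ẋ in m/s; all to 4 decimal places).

phase 1: p=0.0132, T=0.313, ωT=1.062698, cosh=1.619845, sinh=1.274323; start (x,ẋ)=(0.131200, -0.287200) → end (x,ẋ)=(0.096547, 0.045317)
phase 2: p=0.3761, T=0.361, ωT=1.225667, cosh=1.850000, sinh=1.556438; start (x,ẋ)=(0.096547, 0.045317) → end (x,ẋ)=(-0.120299, -1.393440)

1 0.3130 0.0965 0.0453
2 0.6740 -0.1203 -1.3934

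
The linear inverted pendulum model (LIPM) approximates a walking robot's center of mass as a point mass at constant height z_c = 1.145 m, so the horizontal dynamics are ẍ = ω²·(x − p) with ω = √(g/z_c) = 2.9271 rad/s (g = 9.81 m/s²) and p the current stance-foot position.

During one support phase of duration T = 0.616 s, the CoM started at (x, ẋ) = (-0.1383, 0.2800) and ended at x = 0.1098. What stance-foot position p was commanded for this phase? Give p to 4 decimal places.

ωT = 2.9271·0.616 = 1.803094; cosh(ωT) = 3.116590, sinh(ωT) = 2.951802
x(T) = p + (x₀−p)·cosh(ωT) + (ẋ₀/ω)·sinh(ωT) ⇒ p·(1 − cosh) = x(T) − x₀·cosh − (ẋ₀/ω)·sinh
numerator   = 0.1098 − (-0.1383)·3.116590 − (0.2800/2.9271)·2.951802 = 0.258461
denominator = 1 − 3.116590 = -2.116590
p = 0.258461 / -2.116590 = -0.1221

p = -0.1221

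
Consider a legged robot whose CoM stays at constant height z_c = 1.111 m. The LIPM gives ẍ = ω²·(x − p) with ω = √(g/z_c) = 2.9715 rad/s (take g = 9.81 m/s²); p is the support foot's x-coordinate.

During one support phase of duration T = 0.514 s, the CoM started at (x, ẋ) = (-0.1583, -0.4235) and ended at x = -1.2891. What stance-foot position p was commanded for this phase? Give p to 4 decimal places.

p = 0.4212

ωT = 2.9715·0.514 = 1.527351; cosh(ωT) = 2.411535, sinh(ωT) = 2.194425
x(T) = p + (x₀−p)·cosh(ωT) + (ẋ₀/ω)·sinh(ωT) ⇒ p·(1 − cosh) = x(T) − x₀·cosh − (ẋ₀/ω)·sinh
numerator   = -1.2891 − (-0.1583)·2.411535 − (-0.4235/2.9715)·2.194425 = -0.594603
denominator = 1 − 2.411535 = -1.411535
p = -0.594603 / -1.411535 = 0.4212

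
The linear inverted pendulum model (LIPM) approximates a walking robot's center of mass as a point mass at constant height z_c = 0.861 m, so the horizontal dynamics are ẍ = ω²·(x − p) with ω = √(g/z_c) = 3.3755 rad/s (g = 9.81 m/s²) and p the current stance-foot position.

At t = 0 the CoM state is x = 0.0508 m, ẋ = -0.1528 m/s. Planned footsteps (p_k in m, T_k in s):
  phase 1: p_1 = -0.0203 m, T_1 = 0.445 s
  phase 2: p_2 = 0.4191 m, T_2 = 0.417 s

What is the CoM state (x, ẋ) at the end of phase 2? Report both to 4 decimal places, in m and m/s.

x = -0.2922, ẋ = -2.0593

phase 1: p=-0.0203, T=0.445, ωT=1.502098, cosh=2.356881, sinh=2.134218; start (x,ẋ)=(0.050800, -0.152800) → end (x,ẋ)=(0.050664, 0.152077)
phase 2: p=0.4191, T=0.417, ωT=1.407584, cosh=2.165402, sinh=1.920668; start (x,ẋ)=(0.050664, 0.152077) → end (x,ẋ)=(-0.292180, -2.059343)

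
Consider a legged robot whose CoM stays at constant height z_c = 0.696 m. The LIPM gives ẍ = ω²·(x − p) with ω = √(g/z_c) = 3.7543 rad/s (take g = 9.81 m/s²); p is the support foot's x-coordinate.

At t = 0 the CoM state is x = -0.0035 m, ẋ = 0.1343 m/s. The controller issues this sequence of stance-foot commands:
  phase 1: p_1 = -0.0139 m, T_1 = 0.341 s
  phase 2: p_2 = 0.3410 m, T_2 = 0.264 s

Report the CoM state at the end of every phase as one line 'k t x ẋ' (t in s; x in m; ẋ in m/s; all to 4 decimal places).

phase 1: p=-0.0139, T=0.341, ωT=1.280216, cosh=1.937697, sinh=1.659720; start (x,ẋ)=(-0.003500, 0.134300) → end (x,ẋ)=(0.065624, 0.325036)
phase 2: p=0.3410, T=0.264, ωT=0.991135, cosh=1.532723, sinh=1.161568; start (x,ẋ)=(0.065624, 0.325036) → end (x,ẋ)=(0.019490, -0.702690)

1 0.3410 0.0656 0.3250
2 0.6050 0.0195 -0.7027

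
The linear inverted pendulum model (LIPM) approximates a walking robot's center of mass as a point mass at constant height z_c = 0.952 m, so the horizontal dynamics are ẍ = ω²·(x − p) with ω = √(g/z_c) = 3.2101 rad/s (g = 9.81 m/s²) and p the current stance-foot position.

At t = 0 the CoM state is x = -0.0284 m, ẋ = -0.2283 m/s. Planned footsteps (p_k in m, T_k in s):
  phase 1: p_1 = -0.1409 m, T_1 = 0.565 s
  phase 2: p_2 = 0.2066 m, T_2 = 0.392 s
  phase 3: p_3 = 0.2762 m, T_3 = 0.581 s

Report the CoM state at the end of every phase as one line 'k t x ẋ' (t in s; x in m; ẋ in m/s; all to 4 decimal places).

1 0.5650 0.0010 0.3593
2 0.9570 -0.0034 -0.3845
3 1.5380 -1.0256 -4.0993

phase 1: p=-0.1409, T=0.565, ωT=1.813706, cosh=3.148093, sinh=2.985045; start (x,ẋ)=(-0.028400, -0.228300) → end (x,ẋ)=(0.000966, 0.359298)
phase 2: p=0.2066, T=0.392, ωT=1.258359, cosh=1.901881, sinh=1.617761; start (x,ẋ)=(0.000966, 0.359298) → end (x,ẋ)=(-0.003419, -0.384550)
phase 3: p=0.2762, T=0.581, ωT=1.865068, cosh=3.305631, sinh=3.150745; start (x,ẋ)=(-0.003419, -0.384550) → end (x,ẋ)=(-1.025557, -4.099304)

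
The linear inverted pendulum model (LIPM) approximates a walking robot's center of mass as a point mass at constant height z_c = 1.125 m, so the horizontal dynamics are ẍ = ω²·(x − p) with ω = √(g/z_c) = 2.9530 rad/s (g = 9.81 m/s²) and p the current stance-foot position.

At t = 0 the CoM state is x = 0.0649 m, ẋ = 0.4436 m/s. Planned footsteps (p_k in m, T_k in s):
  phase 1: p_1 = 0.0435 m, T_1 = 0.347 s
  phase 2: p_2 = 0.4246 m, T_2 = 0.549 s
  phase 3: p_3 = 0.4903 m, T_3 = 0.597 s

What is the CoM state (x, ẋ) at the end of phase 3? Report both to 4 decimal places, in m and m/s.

x = 1.7174, ẋ = 3.6997

phase 1: p=0.0435, T=0.347, ωT=1.024691, cosh=1.572571, sinh=1.213664; start (x,ẋ)=(0.064900, 0.443600) → end (x,ẋ)=(0.259470, 0.774289)
phase 2: p=0.4246, T=0.549, ωT=1.621197, cosh=2.628402, sinh=2.430740; start (x,ẋ)=(0.259470, 0.774289) → end (x,ẋ)=(0.627921, 0.849841)
phase 3: p=0.4903, T=0.597, ωT=1.762941, cosh=3.000548, sinh=2.829009; start (x,ẋ)=(0.627921, 0.849841) → end (x,ẋ)=(1.717398, 3.699688)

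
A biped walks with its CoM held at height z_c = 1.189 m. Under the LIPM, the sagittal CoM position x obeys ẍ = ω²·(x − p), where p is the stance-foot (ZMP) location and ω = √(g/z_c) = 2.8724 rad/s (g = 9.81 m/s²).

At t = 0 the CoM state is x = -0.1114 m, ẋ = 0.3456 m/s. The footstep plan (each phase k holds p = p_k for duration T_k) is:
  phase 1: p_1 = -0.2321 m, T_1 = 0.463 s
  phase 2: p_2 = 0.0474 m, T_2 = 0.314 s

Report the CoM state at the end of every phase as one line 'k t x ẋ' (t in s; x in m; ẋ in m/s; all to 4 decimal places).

1 0.4630 0.2236 1.3086
2 0.7770 0.7691 2.3987

phase 1: p=-0.2321, T=0.463, ωT=1.329921, cosh=2.022622, sinh=1.758124; start (x,ẋ)=(-0.111400, 0.345600) → end (x,ẋ)=(0.223564, 1.308557)
phase 2: p=0.0474, T=0.314, ωT=0.901934, cosh=1.435074, sinh=1.029290; start (x,ẋ)=(0.223564, 1.308557) → end (x,ẋ)=(0.769113, 2.398709)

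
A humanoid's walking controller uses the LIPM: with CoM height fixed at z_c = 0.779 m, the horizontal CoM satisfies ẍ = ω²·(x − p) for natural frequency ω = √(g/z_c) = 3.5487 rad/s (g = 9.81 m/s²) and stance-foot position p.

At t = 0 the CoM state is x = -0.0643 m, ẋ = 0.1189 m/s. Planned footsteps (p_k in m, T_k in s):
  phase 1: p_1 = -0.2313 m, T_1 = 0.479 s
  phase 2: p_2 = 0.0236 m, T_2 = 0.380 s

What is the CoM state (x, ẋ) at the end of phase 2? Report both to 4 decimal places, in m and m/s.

phase 1: p=-0.2313, T=0.479, ωT=1.699827, cosh=2.827859, sinh=2.645144; start (x,ẋ)=(-0.064300, 0.118900) → end (x,ẋ)=(0.329579, 1.903831)
phase 2: p=0.0236, T=0.380, ωT=1.348506, cosh=2.055647, sinh=1.796019; start (x,ẋ)=(0.329579, 1.903831) → end (x,ẋ)=(1.616125, 5.863771)

x = 1.6161, ẋ = 5.8638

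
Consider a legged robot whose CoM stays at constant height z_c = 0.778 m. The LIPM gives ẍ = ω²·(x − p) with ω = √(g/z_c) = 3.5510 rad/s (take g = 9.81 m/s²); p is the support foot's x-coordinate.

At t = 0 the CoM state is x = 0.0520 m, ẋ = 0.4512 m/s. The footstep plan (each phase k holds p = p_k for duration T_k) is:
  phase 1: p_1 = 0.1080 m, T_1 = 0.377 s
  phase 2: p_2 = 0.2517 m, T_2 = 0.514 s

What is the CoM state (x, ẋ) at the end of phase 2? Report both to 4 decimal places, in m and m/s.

phase 1: p=0.1080, T=0.377, ωT=1.338727, cosh=2.038182, sinh=1.776003; start (x,ẋ)=(0.052000, 0.451200) → end (x,ẋ)=(0.219526, 0.566459)
phase 2: p=0.2517, T=0.514, ωT=1.825214, cosh=3.182653, sinh=3.021470; start (x,ẋ)=(0.219526, 0.566459) → end (x,ẋ)=(0.631288, 1.457636)

x = 0.6313, ẋ = 1.4576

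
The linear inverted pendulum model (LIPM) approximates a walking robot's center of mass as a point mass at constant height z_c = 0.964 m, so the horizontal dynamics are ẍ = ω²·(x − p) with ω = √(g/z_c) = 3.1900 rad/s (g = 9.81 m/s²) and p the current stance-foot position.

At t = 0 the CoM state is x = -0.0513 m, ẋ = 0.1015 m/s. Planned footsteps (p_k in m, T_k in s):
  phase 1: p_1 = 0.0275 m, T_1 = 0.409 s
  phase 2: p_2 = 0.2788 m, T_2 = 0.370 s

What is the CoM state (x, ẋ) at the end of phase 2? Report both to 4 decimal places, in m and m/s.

x = -0.4554, ẋ = -2.0663

phase 1: p=0.0275, T=0.409, ωT=1.304710, cosh=1.978936, sinh=1.707684; start (x,ẋ)=(-0.051300, 0.101500) → end (x,ẋ)=(-0.074105, -0.228402)
phase 2: p=0.2788, T=0.370, ωT=1.180300, cosh=1.781269, sinh=1.474082; start (x,ẋ)=(-0.074105, -0.228402) → end (x,ẋ)=(-0.455361, -2.066317)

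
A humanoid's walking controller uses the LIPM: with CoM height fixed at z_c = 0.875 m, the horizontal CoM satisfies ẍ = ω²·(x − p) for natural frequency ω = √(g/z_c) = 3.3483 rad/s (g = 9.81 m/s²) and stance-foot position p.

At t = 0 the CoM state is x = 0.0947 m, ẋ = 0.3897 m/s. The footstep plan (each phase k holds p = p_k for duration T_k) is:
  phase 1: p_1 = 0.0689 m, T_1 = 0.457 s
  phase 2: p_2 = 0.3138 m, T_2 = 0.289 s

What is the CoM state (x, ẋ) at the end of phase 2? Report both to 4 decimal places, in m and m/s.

x = 0.8055, ẋ = 1.9829

phase 1: p=0.0689, T=0.457, ωT=1.530173, cosh=2.417737, sinh=2.201239; start (x,ẋ)=(0.094700, 0.389700) → end (x,ẋ)=(0.387474, 1.132349)
phase 2: p=0.3138, T=0.289, ωT=0.967659, cosh=1.505874, sinh=1.125902; start (x,ẋ)=(0.387474, 1.132349) → end (x,ẋ)=(0.805508, 1.982915)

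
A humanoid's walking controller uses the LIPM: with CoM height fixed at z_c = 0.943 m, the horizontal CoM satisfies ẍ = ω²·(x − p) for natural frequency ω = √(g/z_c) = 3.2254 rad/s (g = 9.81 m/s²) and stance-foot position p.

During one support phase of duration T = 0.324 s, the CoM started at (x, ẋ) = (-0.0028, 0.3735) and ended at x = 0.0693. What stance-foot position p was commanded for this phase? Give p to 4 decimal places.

ωT = 3.2254·0.324 = 1.045030; cosh(ωT) = 1.597582, sinh(ωT) = 1.245901
x(T) = p + (x₀−p)·cosh(ωT) + (ẋ₀/ω)·sinh(ωT) ⇒ p·(1 − cosh) = x(T) − x₀·cosh − (ẋ₀/ω)·sinh
numerator   = 0.0693 − (-0.0028)·1.597582 − (0.3735/3.2254)·1.245901 = -0.070502
denominator = 1 − 1.597582 = -0.597582
p = -0.070502 / -0.597582 = 0.1180

p = 0.1180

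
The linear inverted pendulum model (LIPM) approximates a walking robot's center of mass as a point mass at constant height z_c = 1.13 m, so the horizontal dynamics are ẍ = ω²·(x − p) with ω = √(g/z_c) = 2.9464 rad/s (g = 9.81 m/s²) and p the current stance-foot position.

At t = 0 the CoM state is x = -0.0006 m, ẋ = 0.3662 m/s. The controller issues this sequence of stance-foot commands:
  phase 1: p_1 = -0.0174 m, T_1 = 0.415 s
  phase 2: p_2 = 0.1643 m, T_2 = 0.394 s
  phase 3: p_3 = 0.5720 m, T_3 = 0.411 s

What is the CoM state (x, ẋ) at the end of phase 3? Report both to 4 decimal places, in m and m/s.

phase 1: p=-0.0174, T=0.415, ωT=1.222756, cosh=1.845477, sinh=1.551059; start (x,ẋ)=(-0.000600, 0.366200) → end (x,ẋ)=(0.206381, 0.752590)
phase 2: p=0.1643, T=0.394, ωT=1.160882, cosh=1.752978, sinh=1.439768; start (x,ẋ)=(0.206381, 0.752590) → end (x,ẋ)=(0.605823, 1.497787)
phase 3: p=0.5720, T=0.411, ωT=1.210970, cosh=1.827324, sinh=1.529416; start (x,ẋ)=(0.605823, 1.497787) → end (x,ẋ)=(1.411276, 2.889357)

x = 1.4113, ẋ = 2.8894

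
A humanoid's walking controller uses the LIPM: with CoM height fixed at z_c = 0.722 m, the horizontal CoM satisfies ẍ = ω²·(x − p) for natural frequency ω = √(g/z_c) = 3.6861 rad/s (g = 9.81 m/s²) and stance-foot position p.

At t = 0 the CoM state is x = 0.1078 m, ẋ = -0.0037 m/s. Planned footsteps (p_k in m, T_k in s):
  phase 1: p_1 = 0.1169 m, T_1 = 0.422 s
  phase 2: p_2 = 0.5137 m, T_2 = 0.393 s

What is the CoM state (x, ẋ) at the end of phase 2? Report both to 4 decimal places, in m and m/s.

phase 1: p=0.1169, T=0.422, ωT=1.555534, cosh=2.474347, sinh=2.263270; start (x,ẋ)=(0.107800, -0.003700) → end (x,ẋ)=(0.092112, -0.085073)
phase 2: p=0.5137, T=0.393, ωT=1.448637, cosh=2.246100, sinh=2.011209; start (x,ẋ)=(0.092112, -0.085073) → end (x,ẋ)=(-0.479647, -3.316536)

x = -0.4796, ẋ = -3.3165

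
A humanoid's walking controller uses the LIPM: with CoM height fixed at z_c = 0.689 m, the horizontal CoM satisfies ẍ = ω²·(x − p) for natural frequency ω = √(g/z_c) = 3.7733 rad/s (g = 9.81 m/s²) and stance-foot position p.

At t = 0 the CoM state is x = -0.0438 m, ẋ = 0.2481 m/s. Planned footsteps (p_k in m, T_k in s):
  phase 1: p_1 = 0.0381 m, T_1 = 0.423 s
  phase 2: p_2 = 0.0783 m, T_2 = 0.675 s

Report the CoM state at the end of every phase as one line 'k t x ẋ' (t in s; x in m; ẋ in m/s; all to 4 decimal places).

1 0.4230 -0.0167 -0.0939
2 1.0980 -0.6897 -2.8773

phase 1: p=0.0381, T=0.423, ωT=1.596106, cosh=2.568233, sinh=2.365549; start (x,ẋ)=(-0.043800, 0.248100) → end (x,ẋ)=(-0.016700, -0.093855)
phase 2: p=0.0783, T=0.675, ωT=2.546978, cosh=6.423385, sinh=6.345067; start (x,ẋ)=(-0.016700, -0.093855) → end (x,ẋ)=(-0.689745, -2.877340)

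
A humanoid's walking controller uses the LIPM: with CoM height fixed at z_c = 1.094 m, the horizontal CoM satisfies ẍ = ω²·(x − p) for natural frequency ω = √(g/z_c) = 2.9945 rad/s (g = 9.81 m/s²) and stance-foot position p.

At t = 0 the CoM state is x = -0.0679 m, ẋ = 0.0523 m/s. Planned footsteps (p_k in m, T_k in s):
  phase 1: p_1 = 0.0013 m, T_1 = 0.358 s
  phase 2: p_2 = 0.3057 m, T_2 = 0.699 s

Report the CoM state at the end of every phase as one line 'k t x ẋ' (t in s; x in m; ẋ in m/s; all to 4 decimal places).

1 0.3580 -0.0891 -0.1819
2 1.0570 -1.5622 -5.4700

phase 1: p=0.0013, T=0.358, ωT=1.072031, cosh=1.631810, sinh=1.289497; start (x,ẋ)=(-0.067900, 0.052300) → end (x,ẋ)=(-0.089100, -0.181865)
phase 2: p=0.3057, T=0.699, ωT=2.093155, cosh=4.116882, sinh=3.993585; start (x,ẋ)=(-0.089100, -0.181865) → end (x,ẋ)=(-1.562187, -5.470044)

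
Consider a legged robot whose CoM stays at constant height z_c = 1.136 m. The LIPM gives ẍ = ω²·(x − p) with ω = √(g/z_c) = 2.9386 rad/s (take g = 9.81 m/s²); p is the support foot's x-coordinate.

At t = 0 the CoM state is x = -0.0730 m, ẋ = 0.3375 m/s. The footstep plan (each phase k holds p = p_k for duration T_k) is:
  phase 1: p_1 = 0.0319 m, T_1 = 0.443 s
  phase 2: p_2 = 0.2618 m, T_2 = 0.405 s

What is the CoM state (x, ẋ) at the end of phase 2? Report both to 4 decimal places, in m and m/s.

phase 1: p=0.0319, T=0.443, ωT=1.301800, cosh=1.973974, sinh=1.701932; start (x,ẋ)=(-0.073000, 0.337500) → end (x,ẋ)=(0.020298, 0.141580)
phase 2: p=0.2618, T=0.405, ωT=1.190133, cosh=1.795850, sinh=1.491669; start (x,ẋ)=(0.020298, 0.141580) → end (x,ẋ)=(-0.100033, -0.804347)

x = -0.1000, ẋ = -0.8043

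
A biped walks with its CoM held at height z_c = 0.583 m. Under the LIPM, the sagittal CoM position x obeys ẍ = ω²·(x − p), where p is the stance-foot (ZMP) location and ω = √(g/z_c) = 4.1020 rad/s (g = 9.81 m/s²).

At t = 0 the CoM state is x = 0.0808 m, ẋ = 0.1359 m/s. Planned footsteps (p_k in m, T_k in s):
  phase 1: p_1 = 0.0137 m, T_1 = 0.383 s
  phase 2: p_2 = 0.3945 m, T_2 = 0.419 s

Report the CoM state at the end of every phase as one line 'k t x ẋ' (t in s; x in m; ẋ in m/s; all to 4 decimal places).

1 0.3830 0.2584 0.9747
2 0.8020 0.6440 1.2984

phase 1: p=0.0137, T=0.383, ωT=1.571066, cosh=2.509799, sinh=2.301976; start (x,ẋ)=(0.080800, 0.135900) → end (x,ẋ)=(0.258372, 0.974687)
phase 2: p=0.3945, T=0.419, ωT=1.718738, cosh=2.878389, sinh=2.699096; start (x,ẋ)=(0.258372, 0.974687) → end (x,ẋ)=(0.644011, 1.298365)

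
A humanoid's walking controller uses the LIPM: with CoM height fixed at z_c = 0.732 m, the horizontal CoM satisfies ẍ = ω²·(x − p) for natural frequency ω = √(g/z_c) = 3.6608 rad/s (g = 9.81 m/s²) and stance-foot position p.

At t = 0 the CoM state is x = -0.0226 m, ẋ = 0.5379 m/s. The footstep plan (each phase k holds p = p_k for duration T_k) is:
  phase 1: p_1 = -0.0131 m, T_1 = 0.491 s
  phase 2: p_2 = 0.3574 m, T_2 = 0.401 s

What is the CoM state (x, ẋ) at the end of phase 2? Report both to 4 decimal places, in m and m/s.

x = 1.3075, ẋ = 3.8124

phase 1: p=-0.0131, T=0.491, ωT=1.797453, cosh=3.099989, sinh=2.934268; start (x,ẋ)=(-0.022600, 0.537900) → end (x,ẋ)=(0.388597, 1.565437)
phase 2: p=0.3574, T=0.401, ωT=1.467981, cosh=2.285426, sinh=2.055036; start (x,ẋ)=(0.388597, 1.565437) → end (x,ẋ)=(1.307477, 3.812389)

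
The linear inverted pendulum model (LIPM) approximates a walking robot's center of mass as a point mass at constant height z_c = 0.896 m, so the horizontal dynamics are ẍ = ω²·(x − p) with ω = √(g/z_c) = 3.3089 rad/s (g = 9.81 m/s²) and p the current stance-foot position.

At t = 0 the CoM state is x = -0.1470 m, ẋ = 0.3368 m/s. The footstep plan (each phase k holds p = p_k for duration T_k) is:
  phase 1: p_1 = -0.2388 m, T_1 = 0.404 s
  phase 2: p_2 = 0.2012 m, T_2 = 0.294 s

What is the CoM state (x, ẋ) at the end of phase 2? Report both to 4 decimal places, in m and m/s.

phase 1: p=-0.2388, T=0.404, ωT=1.336796, cosh=2.034756, sinh=1.772070; start (x,ẋ)=(-0.147000, 0.336800) → end (x,ẋ)=(0.128363, 1.223584)
phase 2: p=0.2012, T=0.294, ωT=0.972817, cosh=1.511701, sinh=1.133684; start (x,ẋ)=(0.128363, 1.223584) → end (x,ẋ)=(0.510312, 1.576462)

x = 0.5103, ẋ = 1.5765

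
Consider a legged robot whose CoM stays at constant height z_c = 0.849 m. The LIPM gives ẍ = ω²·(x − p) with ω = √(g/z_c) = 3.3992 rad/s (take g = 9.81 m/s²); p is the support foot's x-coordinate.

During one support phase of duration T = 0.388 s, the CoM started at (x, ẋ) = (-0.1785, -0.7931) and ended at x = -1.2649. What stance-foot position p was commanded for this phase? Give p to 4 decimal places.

ωT = 3.3992·0.388 = 1.318890; cosh(ωT) = 2.003350, sinh(ωT) = 1.735917
x(T) = p + (x₀−p)·cosh(ωT) + (ẋ₀/ω)·sinh(ωT) ⇒ p·(1 − cosh) = x(T) − x₀·cosh − (ẋ₀/ω)·sinh
numerator   = -1.2649 − (-0.1785)·2.003350 − (-0.7931/3.3992)·1.735917 = -0.502279
denominator = 1 − 2.003350 = -1.003350
p = -0.502279 / -1.003350 = 0.5006

p = 0.5006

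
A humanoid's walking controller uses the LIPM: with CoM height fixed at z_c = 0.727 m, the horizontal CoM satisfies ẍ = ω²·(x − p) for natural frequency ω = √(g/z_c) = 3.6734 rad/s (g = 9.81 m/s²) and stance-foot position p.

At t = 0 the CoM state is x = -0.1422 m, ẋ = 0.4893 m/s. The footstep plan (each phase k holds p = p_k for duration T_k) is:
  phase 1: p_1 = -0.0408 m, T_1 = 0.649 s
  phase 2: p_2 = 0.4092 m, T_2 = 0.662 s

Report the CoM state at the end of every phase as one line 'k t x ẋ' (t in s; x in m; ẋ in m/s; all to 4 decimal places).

phase 1: p=-0.0408, T=0.649, ωT=2.384037, cosh=5.470392, sinh=5.378214; start (x,ẋ)=(-0.142200, 0.489300) → end (x,ẋ)=(0.120885, 0.673371)
phase 2: p=0.4092, T=0.662, ωT=2.431791, cosh=5.733561, sinh=5.645681; start (x,ẋ)=(0.120885, 0.673371) → end (x,ẋ)=(-0.208962, -2.118509)

1 0.6490 0.1209 0.6734
2 1.3110 -0.2090 -2.1185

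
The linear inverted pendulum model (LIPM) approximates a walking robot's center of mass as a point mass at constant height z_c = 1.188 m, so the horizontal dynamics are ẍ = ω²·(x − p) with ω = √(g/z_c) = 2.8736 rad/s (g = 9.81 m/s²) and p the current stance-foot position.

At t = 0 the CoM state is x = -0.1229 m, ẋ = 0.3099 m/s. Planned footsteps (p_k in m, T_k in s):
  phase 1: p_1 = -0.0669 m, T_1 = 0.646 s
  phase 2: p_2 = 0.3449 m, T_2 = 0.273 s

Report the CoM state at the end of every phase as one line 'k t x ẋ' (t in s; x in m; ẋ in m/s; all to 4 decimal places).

phase 1: p=-0.0669, T=0.646, ωT=1.856346, cosh=3.278274, sinh=3.122031; start (x,ẋ)=(-0.122900, 0.309900) → end (x,ẋ)=(0.086208, 0.513535)
phase 2: p=0.3449, T=0.273, ωT=0.784493, cosh=1.323823, sinh=0.867472; start (x,ẋ)=(0.086208, 0.513535) → end (x,ẋ)=(0.157462, 0.034971)

1 0.6460 0.0862 0.5135
2 0.9190 0.1575 0.0350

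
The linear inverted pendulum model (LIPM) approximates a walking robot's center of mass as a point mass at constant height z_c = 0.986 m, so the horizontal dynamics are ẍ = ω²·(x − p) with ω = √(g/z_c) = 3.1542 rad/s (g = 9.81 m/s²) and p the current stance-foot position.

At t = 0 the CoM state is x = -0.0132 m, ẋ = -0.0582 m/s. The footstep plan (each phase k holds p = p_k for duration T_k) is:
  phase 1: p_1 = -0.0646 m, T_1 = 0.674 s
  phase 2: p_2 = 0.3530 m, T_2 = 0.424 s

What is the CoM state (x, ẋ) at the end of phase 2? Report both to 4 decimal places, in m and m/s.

phase 1: p=-0.0646, T=0.674, ωT=2.125931, cosh=4.250008, sinh=4.130686; start (x,ẋ)=(-0.013200, -0.058200) → end (x,ẋ)=(0.077633, 0.422341)
phase 2: p=0.3530, T=0.424, ωT=1.337381, cosh=2.035793, sinh=1.773261; start (x,ẋ)=(0.077633, 0.422341) → end (x,ẋ)=(0.029845, -0.680391)

x = 0.0298, ẋ = -0.6804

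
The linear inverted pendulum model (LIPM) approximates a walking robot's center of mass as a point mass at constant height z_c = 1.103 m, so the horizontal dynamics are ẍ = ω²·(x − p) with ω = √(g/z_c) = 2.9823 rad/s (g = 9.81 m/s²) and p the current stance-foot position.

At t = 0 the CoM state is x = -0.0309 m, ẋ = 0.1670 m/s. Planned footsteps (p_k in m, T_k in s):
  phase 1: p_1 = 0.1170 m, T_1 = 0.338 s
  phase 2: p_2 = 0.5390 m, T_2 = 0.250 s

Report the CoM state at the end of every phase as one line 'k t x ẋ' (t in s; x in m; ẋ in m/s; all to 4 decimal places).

phase 1: p=0.1170, T=0.338, ωT=1.008017, cosh=1.552552, sinh=1.187611; start (x,ẋ)=(-0.030900, 0.167000) → end (x,ẋ)=(-0.046120, -0.264558)
phase 2: p=0.5390, T=0.250, ωT=0.745575, cosh=1.291057, sinh=0.816596; start (x,ẋ)=(-0.046120, -0.264558) → end (x,ẋ)=(-0.288863, -1.766521)

1 0.3380 -0.0461 -0.2646
2 0.5880 -0.2889 -1.7665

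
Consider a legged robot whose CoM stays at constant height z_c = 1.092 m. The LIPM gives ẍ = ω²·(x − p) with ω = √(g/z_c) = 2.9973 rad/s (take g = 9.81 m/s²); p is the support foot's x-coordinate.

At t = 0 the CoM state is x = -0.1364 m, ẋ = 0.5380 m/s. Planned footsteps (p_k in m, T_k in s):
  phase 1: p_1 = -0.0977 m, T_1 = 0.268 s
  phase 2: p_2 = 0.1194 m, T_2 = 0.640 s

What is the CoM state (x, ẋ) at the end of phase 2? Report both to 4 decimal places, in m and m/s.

phase 1: p=-0.0977, T=0.268, ωT=0.803276, cosh=1.340352, sinh=0.892493; start (x,ẋ)=(-0.136400, 0.538000) → end (x,ẋ)=(0.010626, 0.617584)
phase 2: p=0.1194, T=0.640, ωT=1.918272, cosh=3.478021, sinh=3.331161; start (x,ẋ)=(0.010626, 0.617584) → end (x,ẋ)=(0.427458, 1.061921)

x = 0.4275, ẋ = 1.0619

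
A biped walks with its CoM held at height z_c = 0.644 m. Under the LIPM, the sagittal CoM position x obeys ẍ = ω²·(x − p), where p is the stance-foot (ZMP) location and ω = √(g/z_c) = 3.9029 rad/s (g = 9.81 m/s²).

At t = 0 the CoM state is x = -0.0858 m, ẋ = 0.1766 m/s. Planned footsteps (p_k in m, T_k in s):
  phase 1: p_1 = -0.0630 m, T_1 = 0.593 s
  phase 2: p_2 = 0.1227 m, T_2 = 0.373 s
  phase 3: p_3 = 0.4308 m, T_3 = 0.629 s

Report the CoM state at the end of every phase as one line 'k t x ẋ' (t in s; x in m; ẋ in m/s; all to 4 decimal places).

phase 1: p=-0.0630, T=0.593, ωT=2.314420, cosh=5.108936, sinh=5.010113; start (x,ẋ)=(-0.085800, 0.176600) → end (x,ẋ)=(0.047216, 0.456408)
phase 2: p=0.1227, T=0.373, ωT=1.455782, cosh=2.260526, sinh=2.027308; start (x,ẋ)=(0.047216, 0.456408) → end (x,ẋ)=(0.189141, 0.434462)
phase 3: p=0.4308, T=0.629, ωT=2.454924, cosh=5.865710, sinh=5.779840; start (x,ẋ)=(0.189141, 0.434462) → end (x,ẋ)=(-0.343303, -2.902951)

1 0.5930 0.0472 0.4564
2 0.9660 0.1891 0.4345
3 1.5950 -0.3433 -2.9030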